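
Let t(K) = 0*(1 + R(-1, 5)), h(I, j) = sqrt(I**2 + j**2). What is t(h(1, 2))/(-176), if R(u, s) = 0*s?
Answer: 0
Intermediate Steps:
R(u, s) = 0
t(K) = 0 (t(K) = 0*(1 + 0) = 0*1 = 0)
t(h(1, 2))/(-176) = 0/(-176) = 0*(-1/176) = 0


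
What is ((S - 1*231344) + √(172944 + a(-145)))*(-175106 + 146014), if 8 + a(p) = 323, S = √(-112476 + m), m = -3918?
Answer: 6730259648 - 261828*√2139 - 29092*I*√116394 ≈ 6.7182e+9 - 9.9252e+6*I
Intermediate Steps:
S = I*√116394 (S = √(-112476 - 3918) = √(-116394) = I*√116394 ≈ 341.17*I)
a(p) = 315 (a(p) = -8 + 323 = 315)
((S - 1*231344) + √(172944 + a(-145)))*(-175106 + 146014) = ((I*√116394 - 1*231344) + √(172944 + 315))*(-175106 + 146014) = ((I*√116394 - 231344) + √173259)*(-29092) = ((-231344 + I*√116394) + 9*√2139)*(-29092) = (-231344 + 9*√2139 + I*√116394)*(-29092) = 6730259648 - 261828*√2139 - 29092*I*√116394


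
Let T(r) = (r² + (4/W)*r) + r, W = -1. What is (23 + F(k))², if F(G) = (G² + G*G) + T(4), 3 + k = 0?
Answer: 2025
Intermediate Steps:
T(r) = r² - 3*r (T(r) = (r² + (4/(-1))*r) + r = (r² + (4*(-1))*r) + r = (r² - 4*r) + r = r² - 3*r)
k = -3 (k = -3 + 0 = -3)
F(G) = 4 + 2*G² (F(G) = (G² + G*G) + 4*(-3 + 4) = (G² + G²) + 4*1 = 2*G² + 4 = 4 + 2*G²)
(23 + F(k))² = (23 + (4 + 2*(-3)²))² = (23 + (4 + 2*9))² = (23 + (4 + 18))² = (23 + 22)² = 45² = 2025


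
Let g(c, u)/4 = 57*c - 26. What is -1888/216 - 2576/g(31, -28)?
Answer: -428264/47007 ≈ -9.1106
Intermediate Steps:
g(c, u) = -104 + 228*c (g(c, u) = 4*(57*c - 26) = 4*(-26 + 57*c) = -104 + 228*c)
-1888/216 - 2576/g(31, -28) = -1888/216 - 2576/(-104 + 228*31) = -1888*1/216 - 2576/(-104 + 7068) = -236/27 - 2576/6964 = -236/27 - 2576*1/6964 = -236/27 - 644/1741 = -428264/47007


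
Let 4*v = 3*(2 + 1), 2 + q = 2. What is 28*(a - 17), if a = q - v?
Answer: -539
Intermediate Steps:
q = 0 (q = -2 + 2 = 0)
v = 9/4 (v = (3*(2 + 1))/4 = (3*3)/4 = (¼)*9 = 9/4 ≈ 2.2500)
a = -9/4 (a = 0 - 1*9/4 = 0 - 9/4 = -9/4 ≈ -2.2500)
28*(a - 17) = 28*(-9/4 - 17) = 28*(-77/4) = -539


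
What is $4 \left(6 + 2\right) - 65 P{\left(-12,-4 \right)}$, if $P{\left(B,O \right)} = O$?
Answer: $292$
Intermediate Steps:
$4 \left(6 + 2\right) - 65 P{\left(-12,-4 \right)} = 4 \left(6 + 2\right) - -260 = 4 \cdot 8 + 260 = 32 + 260 = 292$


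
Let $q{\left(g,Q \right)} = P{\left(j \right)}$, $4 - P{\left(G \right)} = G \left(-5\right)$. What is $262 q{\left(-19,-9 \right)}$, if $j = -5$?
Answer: $-5502$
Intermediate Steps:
$P{\left(G \right)} = 4 + 5 G$ ($P{\left(G \right)} = 4 - G \left(-5\right) = 4 - - 5 G = 4 + 5 G$)
$q{\left(g,Q \right)} = -21$ ($q{\left(g,Q \right)} = 4 + 5 \left(-5\right) = 4 - 25 = -21$)
$262 q{\left(-19,-9 \right)} = 262 \left(-21\right) = -5502$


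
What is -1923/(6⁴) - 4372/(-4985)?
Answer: -1306681/2153520 ≈ -0.60676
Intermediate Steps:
-1923/(6⁴) - 4372/(-4985) = -1923/1296 - 4372*(-1/4985) = -1923*1/1296 + 4372/4985 = -641/432 + 4372/4985 = -1306681/2153520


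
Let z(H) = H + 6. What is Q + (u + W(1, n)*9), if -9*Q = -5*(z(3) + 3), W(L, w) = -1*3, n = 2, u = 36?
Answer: 47/3 ≈ 15.667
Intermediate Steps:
z(H) = 6 + H
W(L, w) = -3
Q = 20/3 (Q = -(-5)*((6 + 3) + 3)/9 = -(-5)*(9 + 3)/9 = -(-5)*12/9 = -⅑*(-60) = 20/3 ≈ 6.6667)
Q + (u + W(1, n)*9) = 20/3 + (36 - 3*9) = 20/3 + (36 - 27) = 20/3 + 9 = 47/3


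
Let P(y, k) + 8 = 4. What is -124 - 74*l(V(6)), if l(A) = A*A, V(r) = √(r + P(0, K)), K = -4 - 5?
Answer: -272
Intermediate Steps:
K = -9
P(y, k) = -4 (P(y, k) = -8 + 4 = -4)
V(r) = √(-4 + r) (V(r) = √(r - 4) = √(-4 + r))
l(A) = A²
-124 - 74*l(V(6)) = -124 - 74*(√(-4 + 6))² = -124 - 74*(√2)² = -124 - 74*2 = -124 - 148 = -272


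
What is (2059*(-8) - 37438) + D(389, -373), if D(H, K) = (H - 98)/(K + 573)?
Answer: -10781709/200 ≈ -53909.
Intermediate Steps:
D(H, K) = (-98 + H)/(573 + K)
(2059*(-8) - 37438) + D(389, -373) = (2059*(-8) - 37438) + (-98 + 389)/(573 - 373) = (-16472 - 37438) + 291/200 = -53910 + (1/200)*291 = -53910 + 291/200 = -10781709/200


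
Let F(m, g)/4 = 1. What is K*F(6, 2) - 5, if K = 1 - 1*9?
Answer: -37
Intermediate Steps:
F(m, g) = 4 (F(m, g) = 4*1 = 4)
K = -8 (K = 1 - 9 = -8)
K*F(6, 2) - 5 = -8*4 - 5 = -32 - 5 = -37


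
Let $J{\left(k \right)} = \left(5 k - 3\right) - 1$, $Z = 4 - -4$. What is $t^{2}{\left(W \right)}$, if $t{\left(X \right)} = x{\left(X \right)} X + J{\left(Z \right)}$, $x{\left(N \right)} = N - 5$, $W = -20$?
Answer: $287296$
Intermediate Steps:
$x{\left(N \right)} = -5 + N$
$Z = 8$ ($Z = 4 + 4 = 8$)
$J{\left(k \right)} = -4 + 5 k$ ($J{\left(k \right)} = \left(-3 + 5 k\right) - 1 = -4 + 5 k$)
$t{\left(X \right)} = 36 + X \left(-5 + X\right)$ ($t{\left(X \right)} = \left(-5 + X\right) X + \left(-4 + 5 \cdot 8\right) = X \left(-5 + X\right) + \left(-4 + 40\right) = X \left(-5 + X\right) + 36 = 36 + X \left(-5 + X\right)$)
$t^{2}{\left(W \right)} = \left(36 - 20 \left(-5 - 20\right)\right)^{2} = \left(36 - -500\right)^{2} = \left(36 + 500\right)^{2} = 536^{2} = 287296$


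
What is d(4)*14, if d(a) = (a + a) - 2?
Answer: 84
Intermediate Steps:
d(a) = -2 + 2*a (d(a) = 2*a - 2 = -2 + 2*a)
d(4)*14 = (-2 + 2*4)*14 = (-2 + 8)*14 = 6*14 = 84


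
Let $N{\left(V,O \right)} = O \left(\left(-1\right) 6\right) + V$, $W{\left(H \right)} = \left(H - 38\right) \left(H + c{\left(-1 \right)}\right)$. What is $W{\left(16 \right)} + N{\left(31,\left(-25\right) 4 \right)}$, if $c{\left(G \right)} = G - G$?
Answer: $279$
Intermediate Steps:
$c{\left(G \right)} = 0$
$W{\left(H \right)} = H \left(-38 + H\right)$ ($W{\left(H \right)} = \left(H - 38\right) \left(H + 0\right) = \left(-38 + H\right) H = H \left(-38 + H\right)$)
$N{\left(V,O \right)} = V - 6 O$ ($N{\left(V,O \right)} = O \left(-6\right) + V = - 6 O + V = V - 6 O$)
$W{\left(16 \right)} + N{\left(31,\left(-25\right) 4 \right)} = 16 \left(-38 + 16\right) - \left(-31 + 6 \left(\left(-25\right) 4\right)\right) = 16 \left(-22\right) + \left(31 - -600\right) = -352 + \left(31 + 600\right) = -352 + 631 = 279$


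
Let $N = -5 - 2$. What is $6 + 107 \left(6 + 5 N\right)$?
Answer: $-3097$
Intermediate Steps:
$N = -7$
$6 + 107 \left(6 + 5 N\right) = 6 + 107 \left(6 + 5 \left(-7\right)\right) = 6 + 107 \left(6 - 35\right) = 6 + 107 \left(-29\right) = 6 - 3103 = -3097$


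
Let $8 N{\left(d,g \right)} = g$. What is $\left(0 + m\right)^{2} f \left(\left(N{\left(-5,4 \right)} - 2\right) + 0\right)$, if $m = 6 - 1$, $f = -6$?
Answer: $225$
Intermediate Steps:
$N{\left(d,g \right)} = \frac{g}{8}$
$m = 5$ ($m = 6 - 1 = 5$)
$\left(0 + m\right)^{2} f \left(\left(N{\left(-5,4 \right)} - 2\right) + 0\right) = \left(0 + 5\right)^{2} \left(-6\right) \left(\left(\frac{1}{8} \cdot 4 - 2\right) + 0\right) = 5^{2} \left(-6\right) \left(\left(\frac{1}{2} - 2\right) + 0\right) = 25 \left(-6\right) \left(- \frac{3}{2} + 0\right) = \left(-150\right) \left(- \frac{3}{2}\right) = 225$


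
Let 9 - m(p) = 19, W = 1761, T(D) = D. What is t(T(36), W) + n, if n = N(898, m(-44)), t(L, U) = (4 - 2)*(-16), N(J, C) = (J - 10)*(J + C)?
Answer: 788512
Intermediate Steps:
m(p) = -10 (m(p) = 9 - 1*19 = 9 - 19 = -10)
N(J, C) = (-10 + J)*(C + J)
t(L, U) = -32 (t(L, U) = 2*(-16) = -32)
n = 788544 (n = 898² - 10*(-10) - 10*898 - 10*898 = 806404 + 100 - 8980 - 8980 = 788544)
t(T(36), W) + n = -32 + 788544 = 788512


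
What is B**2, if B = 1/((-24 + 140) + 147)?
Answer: 1/69169 ≈ 1.4457e-5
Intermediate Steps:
B = 1/263 (B = 1/(116 + 147) = 1/263 ≈ 0.0038023)
B**2 = (1/263)**2 = 1/69169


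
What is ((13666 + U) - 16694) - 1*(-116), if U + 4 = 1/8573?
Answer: -24998867/8573 ≈ -2916.0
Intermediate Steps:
U = -34291/8573 (U = -4 + 1/8573 = -34291/8573 ≈ -3.9999)
((13666 + U) - 16694) - 1*(-116) = ((13666 - 34291/8573) - 16694) - 1*(-116) = (117124327/8573 - 16694) + 116 = -25993335/8573 + 116 = -24998867/8573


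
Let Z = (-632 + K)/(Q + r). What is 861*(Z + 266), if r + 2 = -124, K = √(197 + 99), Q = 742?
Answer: 2509569/11 + 123*√74/44 ≈ 2.2817e+5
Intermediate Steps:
K = 2*√74 (K = √296 = 2*√74 ≈ 17.205)
r = -126 (r = -2 - 124 = -126)
Z = -79/77 + √74/308 (Z = (-632 + 2*√74)/(742 - 126) = (-632 + 2*√74)/616 = (-632 + 2*√74)*(1/616) = -79/77 + √74/308 ≈ -0.99804)
861*(Z + 266) = 861*((-79/77 + √74/308) + 266) = 861*(20403/77 + √74/308) = 2509569/11 + 123*√74/44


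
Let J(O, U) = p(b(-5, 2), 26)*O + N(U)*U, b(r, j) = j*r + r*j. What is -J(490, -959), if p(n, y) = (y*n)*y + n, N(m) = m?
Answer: 5714919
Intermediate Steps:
b(r, j) = 2*j*r (b(r, j) = j*r + j*r = 2*j*r)
p(n, y) = n + n*y² (p(n, y) = (n*y)*y + n = n*y² + n = n + n*y²)
J(O, U) = U² - 13540*O (J(O, U) = ((2*2*(-5))*(1 + 26²))*O + U*U = (-20*(1 + 676))*O + U² = (-20*677)*O + U² = -13540*O + U² = U² - 13540*O)
-J(490, -959) = -((-959)² - 13540*490) = -(919681 - 6634600) = -1*(-5714919) = 5714919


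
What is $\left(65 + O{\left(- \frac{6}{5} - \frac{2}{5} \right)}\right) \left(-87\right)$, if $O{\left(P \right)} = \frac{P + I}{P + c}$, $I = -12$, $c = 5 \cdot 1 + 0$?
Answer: $-5307$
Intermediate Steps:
$c = 5$ ($c = 5 + 0 = 5$)
$O{\left(P \right)} = \frac{-12 + P}{5 + P}$ ($O{\left(P \right)} = \frac{P - 12}{P + 5} = \frac{-12 + P}{5 + P}$)
$\left(65 + O{\left(- \frac{6}{5} - \frac{2}{5} \right)}\right) \left(-87\right) = \left(65 + \frac{-12 - \frac{8}{5}}{5 - \frac{8}{5}}\right) \left(-87\right) = \left(65 + \frac{1}{\frac{17}{5}} \left(- \frac{68}{5}\right)\right) \left(-87\right) = \left(65 + \frac{5}{17} \left(- \frac{68}{5}\right)\right) \left(-87\right) = \left(65 - 4\right) \left(-87\right) = 61 \left(-87\right) = -5307$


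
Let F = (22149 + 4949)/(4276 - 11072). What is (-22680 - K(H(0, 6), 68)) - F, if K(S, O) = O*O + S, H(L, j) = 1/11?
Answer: -1020423271/37378 ≈ -27300.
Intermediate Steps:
H(L, j) = 1/11
F = -13549/3398 (F = 27098/(-6796) = 27098*(-1/6796) = -13549/3398 ≈ -3.9873)
K(S, O) = S + O² (K(S, O) = O² + S = S + O²)
(-22680 - K(H(0, 6), 68)) - F = (-22680 - (1/11 + 68²)) - 1*(-13549/3398) = (-22680 - (1/11 + 4624)) + 13549/3398 = (-22680 - 1*50865/11) + 13549/3398 = (-22680 - 50865/11) + 13549/3398 = -300345/11 + 13549/3398 = -1020423271/37378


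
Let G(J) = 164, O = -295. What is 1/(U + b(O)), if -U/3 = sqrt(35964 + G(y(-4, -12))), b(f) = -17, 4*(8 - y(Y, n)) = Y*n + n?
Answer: 17/324863 - 12*sqrt(2258)/324863 ≈ -0.0017029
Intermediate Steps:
y(Y, n) = 8 - n/4 - Y*n/4 (y(Y, n) = 8 - (Y*n + n)/4 = 8 - (n + Y*n)/4 = 8 + (-n/4 - Y*n/4) = 8 - n/4 - Y*n/4)
U = -12*sqrt(2258) (U = -3*sqrt(35964 + 164) = -12*sqrt(2258) ≈ -570.22)
1/(U + b(O)) = 1/(-12*sqrt(2258) - 17) = 1/(-17 - 12*sqrt(2258))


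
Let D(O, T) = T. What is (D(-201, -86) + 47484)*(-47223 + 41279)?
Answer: -281733712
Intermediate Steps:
(D(-201, -86) + 47484)*(-47223 + 41279) = (-86 + 47484)*(-47223 + 41279) = 47398*(-5944) = -281733712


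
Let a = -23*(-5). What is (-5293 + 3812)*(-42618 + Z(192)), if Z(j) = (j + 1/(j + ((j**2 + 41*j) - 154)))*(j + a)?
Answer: -1082582314511/44774 ≈ -2.4179e+7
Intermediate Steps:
a = 115
Z(j) = (115 + j)*(j + 1/(-154 + j**2 + 42*j)) (Z(j) = (j + 1/(j + ((j**2 + 41*j) - 154)))*(j + 115) = (j + 1/(j + (-154 + j**2 + 41*j)))*(115 + j) = (j + 1/(-154 + j**2 + 42*j))*(115 + j) = (115 + j)*(j + 1/(-154 + j**2 + 42*j)))
(-5293 + 3812)*(-42618 + Z(192)) = (-5293 + 3812)*(-42618 + (115 + 192**4 - 17709*192 + 157*192**3 + 4676*192**2)/(-154 + 192**2 + 42*192)) = -1481*(-42618 + (115 + 1358954496 - 3400128 + 157*7077888 + 4676*36864)/(-154 + 36864 + 8064)) = -1481*(-42618 + (115 + 1358954496 - 3400128 + 1111228416 + 172376064)/44774) = -1481*(-42618 + (1/44774)*2639158963) = -1481*(-42618 + 2639158963/44774) = -1481*730980631/44774 = -1082582314511/44774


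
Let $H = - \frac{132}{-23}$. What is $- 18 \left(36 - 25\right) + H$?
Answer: $- \frac{4422}{23} \approx -192.26$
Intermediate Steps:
$H = \frac{132}{23}$ ($H = \left(-132\right) \left(- \frac{1}{23}\right) = \frac{132}{23} \approx 5.7391$)
$- 18 \left(36 - 25\right) + H = - 18 \left(36 - 25\right) + \frac{132}{23} = \left(-18\right) 11 + \frac{132}{23} = -198 + \frac{132}{23} = - \frac{4422}{23}$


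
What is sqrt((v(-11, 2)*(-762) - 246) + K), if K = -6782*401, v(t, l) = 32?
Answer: 2*I*sqrt(686053) ≈ 1656.6*I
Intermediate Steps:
K = -2719582
sqrt((v(-11, 2)*(-762) - 246) + K) = sqrt((32*(-762) - 246) - 2719582) = sqrt((-24384 - 246) - 2719582) = sqrt(-24630 - 2719582) = sqrt(-2744212) = 2*I*sqrt(686053)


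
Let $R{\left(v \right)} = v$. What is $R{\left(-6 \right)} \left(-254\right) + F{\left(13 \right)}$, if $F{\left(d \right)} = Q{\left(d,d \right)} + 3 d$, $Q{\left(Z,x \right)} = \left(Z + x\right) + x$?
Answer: $1602$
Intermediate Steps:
$Q{\left(Z,x \right)} = Z + 2 x$
$F{\left(d \right)} = 6 d$ ($F{\left(d \right)} = \left(d + 2 d\right) + 3 d = 3 d + 3 d = 6 d$)
$R{\left(-6 \right)} \left(-254\right) + F{\left(13 \right)} = \left(-6\right) \left(-254\right) + 6 \cdot 13 = 1524 + 78 = 1602$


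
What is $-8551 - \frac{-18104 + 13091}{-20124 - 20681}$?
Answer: $- \frac{348928568}{40805} \approx -8551.1$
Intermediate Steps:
$-8551 - \frac{-18104 + 13091}{-20124 - 20681} = -8551 - - \frac{5013}{-40805} = -8551 - \left(-5013\right) \left(- \frac{1}{40805}\right) = -8551 - \frac{5013}{40805} = - \frac{348928568}{40805}$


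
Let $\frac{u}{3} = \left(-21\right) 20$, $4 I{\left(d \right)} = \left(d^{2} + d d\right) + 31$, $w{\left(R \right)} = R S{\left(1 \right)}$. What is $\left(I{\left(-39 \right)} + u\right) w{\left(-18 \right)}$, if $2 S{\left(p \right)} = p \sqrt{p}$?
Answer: $\frac{17703}{4} \approx 4425.8$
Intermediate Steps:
$S{\left(p \right)} = \frac{p^{\frac{3}{2}}}{2}$ ($S{\left(p \right)} = \frac{p \sqrt{p}}{2} = \frac{p^{\frac{3}{2}}}{2}$)
$w{\left(R \right)} = \frac{R}{2}$ ($w{\left(R \right)} = R \frac{1^{\frac{3}{2}}}{2} = R \frac{1}{2} \cdot 1 = R \frac{1}{2} = \frac{R}{2}$)
$I{\left(d \right)} = \frac{31}{4} + \frac{d^{2}}{2}$ ($I{\left(d \right)} = \frac{\left(d^{2} + d d\right) + 31}{4} = \frac{\left(d^{2} + d^{2}\right) + 31}{4} = \frac{2 d^{2} + 31}{4} = \frac{31 + 2 d^{2}}{4} = \frac{31}{4} + \frac{d^{2}}{2}$)
$u = -1260$ ($u = 3 \left(\left(-21\right) 20\right) = 3 \left(-420\right) = -1260$)
$\left(I{\left(-39 \right)} + u\right) w{\left(-18 \right)} = \left(\left(\frac{31}{4} + \frac{\left(-39\right)^{2}}{2}\right) - 1260\right) \frac{1}{2} \left(-18\right) = \left(\left(\frac{31}{4} + \frac{1}{2} \cdot 1521\right) - 1260\right) \left(-9\right) = \left(\left(\frac{31}{4} + \frac{1521}{2}\right) - 1260\right) \left(-9\right) = \left(\frac{3073}{4} - 1260\right) \left(-9\right) = \left(- \frac{1967}{4}\right) \left(-9\right) = \frac{17703}{4}$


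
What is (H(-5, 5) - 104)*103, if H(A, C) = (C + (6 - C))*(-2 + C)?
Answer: -8858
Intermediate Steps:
H(A, C) = -12 + 6*C (H(A, C) = 6*(-2 + C) = -12 + 6*C)
(H(-5, 5) - 104)*103 = ((-12 + 6*5) - 104)*103 = ((-12 + 30) - 104)*103 = (18 - 104)*103 = -86*103 = -8858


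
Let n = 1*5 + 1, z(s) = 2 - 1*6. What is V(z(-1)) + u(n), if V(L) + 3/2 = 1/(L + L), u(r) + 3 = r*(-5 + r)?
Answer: 11/8 ≈ 1.3750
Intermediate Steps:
z(s) = -4 (z(s) = 2 - 6 = -4)
n = 6 (n = 5 + 1 = 6)
u(r) = -3 + r*(-5 + r)
V(L) = -3/2 + 1/(2*L) (V(L) = -3/2 + 1/(L + L) = -3/2 + 1/(2*L))
V(z(-1)) + u(n) = (½)*(1 - 3*(-4))/(-4) + (-3 + 6² - 5*6) = (½)*(-¼)*(1 + 12) + (-3 + 36 - 30) = (½)*(-¼)*13 + 3 = -13/8 + 3 = 11/8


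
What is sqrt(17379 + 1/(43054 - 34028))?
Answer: sqrt(1415844129230)/9026 ≈ 131.83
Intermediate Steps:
sqrt(17379 + 1/(43054 - 34028)) = sqrt(17379 + 1/9026) = sqrt(156862855/9026) = sqrt(1415844129230)/9026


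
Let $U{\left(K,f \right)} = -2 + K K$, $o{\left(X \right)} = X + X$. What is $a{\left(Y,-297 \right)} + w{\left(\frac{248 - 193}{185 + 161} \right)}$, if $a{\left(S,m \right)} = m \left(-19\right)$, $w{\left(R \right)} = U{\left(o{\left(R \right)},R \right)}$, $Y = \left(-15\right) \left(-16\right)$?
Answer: $\frac{168832514}{29929} \approx 5641.1$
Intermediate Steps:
$o{\left(X \right)} = 2 X$
$U{\left(K,f \right)} = -2 + K^{2}$
$Y = 240$
$w{\left(R \right)} = -2 + 4 R^{2}$ ($w{\left(R \right)} = -2 + \left(2 R\right)^{2} = -2 + 4 R^{2}$)
$a{\left(S,m \right)} = - 19 m$
$a{\left(Y,-297 \right)} + w{\left(\frac{248 - 193}{185 + 161} \right)} = \left(-19\right) \left(-297\right) - \left(2 - 4 \left(\frac{248 - 193}{185 + 161}\right)^{2}\right) = 5643 - \left(2 - 4 \left(\frac{55}{346}\right)^{2}\right) = 5643 + \left(-2 + 4 \cdot \frac{3025}{119716}\right) = 5643 + \left(-2 + \frac{3025}{29929}\right) = 5643 - \frac{56833}{29929} = \frac{168832514}{29929}$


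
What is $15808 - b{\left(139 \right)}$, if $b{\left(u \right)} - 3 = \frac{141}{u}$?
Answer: $\frac{2196754}{139} \approx 15804.0$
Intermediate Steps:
$b{\left(u \right)} = 3 + \frac{141}{u}$
$15808 - b{\left(139 \right)} = 15808 - \left(3 + \frac{141}{139}\right) = 15808 - \frac{558}{139} = \frac{2196754}{139}$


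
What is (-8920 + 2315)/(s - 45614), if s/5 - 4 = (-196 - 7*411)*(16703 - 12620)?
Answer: 6605/62780889 ≈ 0.00010521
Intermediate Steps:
s = -62735275 (s = 20 + 5*((-196 - 7*411)*(16703 - 12620)) = 20 + 5*((-196 - 2877)*4083) = 20 + 5*(-3073*4083) = 20 + 5*(-12547059) = 20 - 62735295 = -62735275)
(-8920 + 2315)/(s - 45614) = (-8920 + 2315)/(-62735275 - 45614) = -6605/(-62780889) = -6605*(-1/62780889) = 6605/62780889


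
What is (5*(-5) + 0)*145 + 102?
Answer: -3523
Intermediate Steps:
(5*(-5) + 0)*145 + 102 = (-25 + 0)*145 + 102 = -25*145 + 102 = -3625 + 102 = -3523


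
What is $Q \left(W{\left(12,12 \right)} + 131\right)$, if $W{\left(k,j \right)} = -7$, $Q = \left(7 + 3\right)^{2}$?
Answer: $12400$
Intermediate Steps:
$Q = 100$ ($Q = 10^{2} = 100$)
$Q \left(W{\left(12,12 \right)} + 131\right) = 100 \left(-7 + 131\right) = 100 \cdot 124 = 12400$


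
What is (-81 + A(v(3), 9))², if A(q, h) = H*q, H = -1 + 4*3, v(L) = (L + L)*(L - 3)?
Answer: 6561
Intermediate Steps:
v(L) = 2*L*(-3 + L) (v(L) = (2*L)*(-3 + L) = 2*L*(-3 + L))
H = 11 (H = -1 + 12 = 11)
A(q, h) = 11*q
(-81 + A(v(3), 9))² = (-81 + 11*(2*3*(-3 + 3)))² = (-81 + 11*(2*3*0))² = (-81 + 11*0)² = (-81 + 0)² = (-81)² = 6561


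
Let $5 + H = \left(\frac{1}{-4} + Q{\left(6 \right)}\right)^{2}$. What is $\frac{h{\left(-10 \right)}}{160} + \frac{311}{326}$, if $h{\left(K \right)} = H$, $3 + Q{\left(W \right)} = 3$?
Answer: $\frac{385203}{417280} \approx 0.92313$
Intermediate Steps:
$Q{\left(W \right)} = 0$ ($Q{\left(W \right)} = -3 + 3 = 0$)
$H = - \frac{79}{16}$ ($H = -5 + \left(\frac{1}{-4} + 0\right)^{2} = -5 + \left(- \frac{1}{4} + 0\right)^{2} = -5 + \left(- \frac{1}{4}\right)^{2} = -5 + \frac{1}{16} = - \frac{79}{16} \approx -4.9375$)
$h{\left(K \right)} = - \frac{79}{16}$
$\frac{h{\left(-10 \right)}}{160} + \frac{311}{326} = - \frac{79}{16 \cdot 160} + \frac{311}{326} = \left(- \frac{79}{16}\right) \frac{1}{160} + 311 \cdot \frac{1}{326} = - \frac{79}{2560} + \frac{311}{326} = \frac{385203}{417280}$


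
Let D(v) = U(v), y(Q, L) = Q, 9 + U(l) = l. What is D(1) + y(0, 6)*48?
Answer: -8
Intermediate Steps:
U(l) = -9 + l
D(v) = -9 + v
D(1) + y(0, 6)*48 = (-9 + 1) + 0*48 = -8 + 0 = -8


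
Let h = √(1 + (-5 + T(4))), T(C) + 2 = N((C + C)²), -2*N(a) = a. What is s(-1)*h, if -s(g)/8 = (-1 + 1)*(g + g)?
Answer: 0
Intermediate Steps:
N(a) = -a/2
T(C) = -2 - 2*C² (T(C) = -2 - (C + C)²/2 = -2 - 4*C²/2 = -2 - 2*C²)
s(g) = 0 (s(g) = -8*(-1 + 1)*(g + g) = -0*2*g = -8*0 = 0)
h = I*√38 (h = √(1 + (-5 + (-2 - 2*4²))) = √(1 + (-5 + (-2 - 2*16))) = √(1 + (-5 + (-2 - 32))) = √(1 + (-5 - 34)) = √(1 - 39) = √(-38) = I*√38 ≈ 6.1644*I)
s(-1)*h = 0*(I*√38) = 0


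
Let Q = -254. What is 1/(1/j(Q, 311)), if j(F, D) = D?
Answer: 311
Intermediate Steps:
1/(1/j(Q, 311)) = 1/(1/311) = 311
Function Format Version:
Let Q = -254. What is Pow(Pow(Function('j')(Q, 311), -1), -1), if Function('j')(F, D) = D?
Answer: 311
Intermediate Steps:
Pow(Pow(Function('j')(Q, 311), -1), -1) = Pow(Pow(311, -1), -1) = Pow(Rational(1, 311), -1) = 311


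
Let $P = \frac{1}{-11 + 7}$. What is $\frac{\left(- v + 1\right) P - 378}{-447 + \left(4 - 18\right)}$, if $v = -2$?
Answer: $\frac{1515}{1844} \approx 0.82158$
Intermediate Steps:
$P = - \frac{1}{4}$ ($P = \frac{1}{-4} = - \frac{1}{4} \approx -0.25$)
$\frac{\left(- v + 1\right) P - 378}{-447 + \left(4 - 18\right)} = \frac{\left(\left(-1\right) \left(-2\right) + 1\right) \left(- \frac{1}{4}\right) - 378}{-447 + \left(4 - 18\right)} = \frac{\left(2 + 1\right) \left(- \frac{1}{4}\right) - 378}{-447 + \left(4 - 18\right)} = \frac{3 \left(- \frac{1}{4}\right) - 378}{-447 - 14} = \frac{- \frac{3}{4} - 378}{-461} = \left(- \frac{1515}{4}\right) \left(- \frac{1}{461}\right) = \frac{1515}{1844}$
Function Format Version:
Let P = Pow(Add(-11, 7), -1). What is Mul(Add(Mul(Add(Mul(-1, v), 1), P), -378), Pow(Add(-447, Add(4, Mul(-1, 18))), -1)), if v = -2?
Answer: Rational(1515, 1844) ≈ 0.82158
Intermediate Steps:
P = Rational(-1, 4) (P = Pow(-4, -1) = Rational(-1, 4) ≈ -0.25000)
Mul(Add(Mul(Add(Mul(-1, v), 1), P), -378), Pow(Add(-447, Add(4, Mul(-1, 18))), -1)) = Mul(Add(Mul(Add(Mul(-1, -2), 1), Rational(-1, 4)), -378), Pow(Add(-447, Add(4, Mul(-1, 18))), -1)) = Mul(Add(Mul(Add(2, 1), Rational(-1, 4)), -378), Pow(Add(-447, Add(4, -18)), -1)) = Mul(Add(Mul(3, Rational(-1, 4)), -378), Pow(Add(-447, -14), -1)) = Mul(Add(Rational(-3, 4), -378), Pow(-461, -1)) = Mul(Rational(-1515, 4), Rational(-1, 461)) = Rational(1515, 1844)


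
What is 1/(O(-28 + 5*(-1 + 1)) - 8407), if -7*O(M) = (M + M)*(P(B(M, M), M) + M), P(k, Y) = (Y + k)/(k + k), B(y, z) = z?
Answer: -1/8623 ≈ -0.00011597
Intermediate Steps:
P(k, Y) = (Y + k)/(2*k) (P(k, Y) = (Y + k)/((2*k)) = (Y + k)*(1/(2*k)) = (Y + k)/(2*k))
O(M) = -2*M*(1 + M)/7 (O(M) = -(M + M)*((M + M)/(2*M) + M)/7 = -2*M*((2*M)/(2*M) + M)/7 = -2*M*(1 + M)/7)
1/(O(-28 + 5*(-1 + 1)) - 8407) = 1/(-2*(-28 + 5*(-1 + 1))*(1 + (-28 + 5*(-1 + 1)))/7 - 8407) = 1/(-2*(-28 + 5*0)*(1 + (-28 + 5*0))/7 - 8407) = 1/(-2*(-28 + 0)*(1 + (-28 + 0))/7 - 8407) = 1/(-2/7*(-28)*(1 - 28) - 8407) = 1/(-2/7*(-28)*(-27) - 8407) = 1/(-216 - 8407) = 1/(-8623) = -1/8623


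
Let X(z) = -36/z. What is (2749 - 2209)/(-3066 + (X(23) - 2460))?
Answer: -690/7063 ≈ -0.097692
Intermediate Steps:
(2749 - 2209)/(-3066 + (X(23) - 2460)) = (2749 - 2209)/(-3066 + (-36/23 - 2460)) = 540/(-3066 + (-36*1/23 - 2460)) = 540/(-3066 + (-36/23 - 2460)) = 540/(-3066 - 56616/23) = 540/(-127134/23) = 540*(-23/127134) = -690/7063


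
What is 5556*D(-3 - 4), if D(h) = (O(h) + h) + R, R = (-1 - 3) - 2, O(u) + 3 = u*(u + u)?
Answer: 455592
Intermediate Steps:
O(u) = -3 + 2*u² (O(u) = -3 + u*(u + u) = -3 + u*(2*u) = -3 + 2*u²)
R = -6 (R = -4 - 2 = -6)
D(h) = -9 + h + 2*h² (D(h) = ((-3 + 2*h²) + h) - 6 = (-3 + h + 2*h²) - 6 = -9 + h + 2*h²)
5556*D(-3 - 4) = 5556*(-9 + (-3 - 4) + 2*(-3 - 4)²) = 5556*(-9 - 7 + 2*(-7)²) = 5556*(-9 - 7 + 2*49) = 5556*(-9 - 7 + 98) = 5556*82 = 455592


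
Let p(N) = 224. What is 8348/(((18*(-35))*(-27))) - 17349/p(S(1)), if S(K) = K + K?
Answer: -20945467/272160 ≈ -76.960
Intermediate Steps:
S(K) = 2*K
8348/(((18*(-35))*(-27))) - 17349/p(S(1)) = 8348/(((18*(-35))*(-27))) - 17349/224 = 8348/((-630*(-27))) - 17349*1/224 = 8348/17010 - 17349/224 = 8348*(1/17010) - 17349/224 = 4174/8505 - 17349/224 = -20945467/272160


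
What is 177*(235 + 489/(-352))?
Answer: 14554887/352 ≈ 41349.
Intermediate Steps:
177*(235 + 489/(-352)) = 177*(235 + 489*(-1/352)) = 177*(235 - 489/352) = 177*(82231/352) = 14554887/352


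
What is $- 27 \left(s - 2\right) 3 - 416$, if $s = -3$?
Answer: $-11$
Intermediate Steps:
$- 27 \left(s - 2\right) 3 - 416 = - 27 \left(-3 - 2\right) 3 - 416 = - 27 \left(\left(-5\right) 3\right) - 416 = \left(-27\right) \left(-15\right) - 416 = 405 - 416 = -11$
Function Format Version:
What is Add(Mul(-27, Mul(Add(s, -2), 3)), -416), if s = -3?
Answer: -11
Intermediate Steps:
Add(Mul(-27, Mul(Add(s, -2), 3)), -416) = Add(Mul(-27, Mul(Add(-3, -2), 3)), -416) = Add(Mul(-27, Mul(-5, 3)), -416) = Add(Mul(-27, -15), -416) = Add(405, -416) = -11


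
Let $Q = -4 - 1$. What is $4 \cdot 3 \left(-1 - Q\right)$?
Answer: $48$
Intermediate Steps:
$Q = -5$ ($Q = -4 - 1 = -5$)
$4 \cdot 3 \left(-1 - Q\right) = 4 \cdot 3 \left(-1 - -5\right) = 12 \left(-1 + 5\right) = 12 \cdot 4 = 48$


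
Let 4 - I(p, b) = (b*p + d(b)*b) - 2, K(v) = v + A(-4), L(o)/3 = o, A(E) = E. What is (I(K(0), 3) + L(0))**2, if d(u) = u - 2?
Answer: 225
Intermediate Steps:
d(u) = -2 + u
L(o) = 3*o
K(v) = -4 + v (K(v) = v - 4 = -4 + v)
I(p, b) = 6 - b*p - b*(-2 + b) (I(p, b) = 4 - ((b*p + (-2 + b)*b) - 2) = 4 - ((b*p + b*(-2 + b)) - 2) = 4 - (-2 + b*p + b*(-2 + b)) = 4 + (2 - b*p - b*(-2 + b)) = 6 - b*p - b*(-2 + b))
(I(K(0), 3) + L(0))**2 = ((6 - 1*3*(-4 + 0) - 1*3*(-2 + 3)) + 3*0)**2 = ((6 - 1*3*(-4) - 1*3*1) + 0)**2 = ((6 + 12 - 3) + 0)**2 = (15 + 0)**2 = 15**2 = 225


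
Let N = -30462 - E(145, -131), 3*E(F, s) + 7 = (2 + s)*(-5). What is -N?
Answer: 92024/3 ≈ 30675.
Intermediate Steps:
E(F, s) = -17/3 - 5*s/3 (E(F, s) = -7/3 + ((2 + s)*(-5))/3 = -7/3 + (-10 - 5*s)/3 = -7/3 + (-10/3 - 5*s/3) = -17/3 - 5*s/3)
N = -92024/3 (N = -30462 - (-17/3 - 5/3*(-131)) = -30462 - (-17/3 + 655/3) = -30462 - 1*638/3 = -30462 - 638/3 = -92024/3 ≈ -30675.)
-N = -1*(-92024/3) = 92024/3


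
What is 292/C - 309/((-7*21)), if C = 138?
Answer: 14261/3381 ≈ 4.2180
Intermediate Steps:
292/C - 309/((-7*21)) = 292/138 - 309/((-7*21)) = 292*(1/138) - 309/(-147) = 146/69 - 309*(-1/147) = 146/69 + 103/49 = 14261/3381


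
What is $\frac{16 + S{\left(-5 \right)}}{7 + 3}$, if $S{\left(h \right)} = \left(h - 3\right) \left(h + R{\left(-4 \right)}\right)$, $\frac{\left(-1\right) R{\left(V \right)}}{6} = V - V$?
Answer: $\frac{28}{5} \approx 5.6$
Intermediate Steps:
$R{\left(V \right)} = 0$ ($R{\left(V \right)} = - 6 \left(V - V\right) = \left(-6\right) 0 = 0$)
$S{\left(h \right)} = h \left(-3 + h\right)$ ($S{\left(h \right)} = \left(h - 3\right) \left(h + 0\right) = \left(-3 + h\right) h = h \left(-3 + h\right)$)
$\frac{16 + S{\left(-5 \right)}}{7 + 3} = \frac{16 - 5 \left(-3 - 5\right)}{7 + 3} = \frac{16 - -40}{10} = \left(16 + 40\right) \frac{1}{10} = 56 \cdot \frac{1}{10} = \frac{28}{5}$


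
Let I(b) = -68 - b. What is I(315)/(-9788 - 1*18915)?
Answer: 383/28703 ≈ 0.013344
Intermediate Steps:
I(315)/(-9788 - 1*18915) = (-68 - 1*315)/(-9788 - 1*18915) = (-68 - 315)/(-9788 - 18915) = -383/(-28703) = -383*(-1/28703) = 383/28703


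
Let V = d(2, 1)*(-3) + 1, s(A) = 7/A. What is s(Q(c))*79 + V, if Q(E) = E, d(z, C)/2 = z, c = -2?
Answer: -575/2 ≈ -287.50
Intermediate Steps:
d(z, C) = 2*z
V = -11 (V = (2*2)*(-3) + 1 = 4*(-3) + 1 = -12 + 1 = -11)
s(Q(c))*79 + V = (7/(-2))*79 - 11 = (7*(-½))*79 - 11 = -7/2*79 - 11 = -553/2 - 11 = -575/2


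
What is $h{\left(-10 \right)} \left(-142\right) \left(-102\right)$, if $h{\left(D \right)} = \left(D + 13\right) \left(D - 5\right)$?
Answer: $-651780$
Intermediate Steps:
$h{\left(D \right)} = \left(-5 + D\right) \left(13 + D\right)$ ($h{\left(D \right)} = \left(13 + D\right) \left(-5 + D\right) = \left(-5 + D\right) \left(13 + D\right)$)
$h{\left(-10 \right)} \left(-142\right) \left(-102\right) = \left(-65 + \left(-10\right)^{2} + 8 \left(-10\right)\right) \left(-142\right) \left(-102\right) = \left(-65 + 100 - 80\right) \left(-142\right) \left(-102\right) = \left(-45\right) \left(-142\right) \left(-102\right) = 6390 \left(-102\right) = -651780$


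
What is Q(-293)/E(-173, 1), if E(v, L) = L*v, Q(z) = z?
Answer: 293/173 ≈ 1.6936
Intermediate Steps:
Q(-293)/E(-173, 1) = -293/(1*(-173)) = -293/(-173) = -293*(-1/173) = 293/173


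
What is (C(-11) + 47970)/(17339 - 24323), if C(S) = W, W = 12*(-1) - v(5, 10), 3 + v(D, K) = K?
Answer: -47951/6984 ≈ -6.8658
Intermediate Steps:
v(D, K) = -3 + K
W = -19 (W = 12*(-1) - (-3 + 10) = -12 - 1*7 = -12 - 7 = -19)
C(S) = -19
(C(-11) + 47970)/(17339 - 24323) = (-19 + 47970)/(17339 - 24323) = 47951/(-6984) = 47951*(-1/6984) = -47951/6984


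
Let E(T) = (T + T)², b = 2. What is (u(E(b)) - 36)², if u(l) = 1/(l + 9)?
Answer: 808201/625 ≈ 1293.1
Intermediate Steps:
E(T) = 4*T² (E(T) = (2*T)² = 4*T²)
u(l) = 1/(9 + l)
(u(E(b)) - 36)² = (1/(9 + 4*2²) - 36)² = (1/(9 + 4*4) - 36)² = (1/(9 + 16) - 36)² = (1/25 - 36)² = (-899/25)² = 808201/625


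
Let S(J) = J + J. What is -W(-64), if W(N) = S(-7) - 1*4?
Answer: 18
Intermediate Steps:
S(J) = 2*J
W(N) = -18 (W(N) = 2*(-7) - 1*4 = -14 - 4 = -18)
-W(-64) = -1*(-18) = 18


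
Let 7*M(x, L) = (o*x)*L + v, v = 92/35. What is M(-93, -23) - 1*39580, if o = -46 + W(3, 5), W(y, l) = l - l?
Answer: -13140798/245 ≈ -53636.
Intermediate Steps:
W(y, l) = 0
v = 92/35 (v = 92*(1/35) = 92/35 ≈ 2.6286)
o = -46 (o = -46 + 0 = -46)
M(x, L) = 92/245 - 46*L*x/7 (M(x, L) = ((-46*x)*L + 92/35)/7 = (-46*L*x + 92/35)/7 = (92/35 - 46*L*x)/7 = 92/245 - 46*L*x/7)
M(-93, -23) - 1*39580 = (92/245 - 46/7*(-23)*(-93)) - 1*39580 = (92/245 - 98394/7) - 39580 = -3443698/245 - 39580 = -13140798/245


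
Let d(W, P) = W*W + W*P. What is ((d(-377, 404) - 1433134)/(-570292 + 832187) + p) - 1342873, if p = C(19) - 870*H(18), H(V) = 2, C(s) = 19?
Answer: -352143888943/261895 ≈ -1.3446e+6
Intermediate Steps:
d(W, P) = W**2 + P*W
p = -1721 (p = 19 - 870*2 = 19 - 1740 = -1721)
((d(-377, 404) - 1433134)/(-570292 + 832187) + p) - 1342873 = ((-377*(404 - 377) - 1433134)/(-570292 + 832187) - 1721) - 1342873 = ((-377*27 - 1433134)/261895 - 1721) - 1342873 = ((-10179 - 1433134)*(1/261895) - 1721) - 1342873 = (-1443313*1/261895 - 1721) - 1342873 = (-1443313/261895 - 1721) - 1342873 = -452164608/261895 - 1342873 = -352143888943/261895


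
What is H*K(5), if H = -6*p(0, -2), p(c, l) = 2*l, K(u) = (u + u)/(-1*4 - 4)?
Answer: -30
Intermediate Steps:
K(u) = -u/4 (K(u) = (2*u)/(-4 - 4) = (2*u)/(-8) = (2*u)*(-1/8) = -u/4)
H = 24 (H = -12*(-2) = -6*(-4) = 24)
H*K(5) = 24*(-1/4*5) = 24*(-5/4) = -30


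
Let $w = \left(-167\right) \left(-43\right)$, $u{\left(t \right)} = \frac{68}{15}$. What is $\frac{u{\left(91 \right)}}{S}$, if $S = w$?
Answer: $\frac{68}{107715} \approx 0.0006313$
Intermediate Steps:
$u{\left(t \right)} = \frac{68}{15}$ ($u{\left(t \right)} = 68 \cdot \frac{1}{15} = \frac{68}{15}$)
$w = 7181$
$S = 7181$
$\frac{u{\left(91 \right)}}{S} = \frac{68}{15 \cdot 7181} = \frac{68}{15} \cdot \frac{1}{7181} = \frac{68}{107715}$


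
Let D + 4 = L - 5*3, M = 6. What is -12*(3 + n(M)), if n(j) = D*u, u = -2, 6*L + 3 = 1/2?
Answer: -502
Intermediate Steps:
L = -5/12 (L = -½ + (⅙)/2 = -½ + (⅙)*(½) = -½ + 1/12 = -5/12 ≈ -0.41667)
D = -233/12 (D = -4 + (-5/12 - 5*3) = -4 + (-5/12 - 15) = -4 - 185/12 = -233/12 ≈ -19.417)
n(j) = 233/6 (n(j) = -233/12*(-2) = 233/6)
-12*(3 + n(M)) = -12*(3 + 233/6) = -12*251/6 = -502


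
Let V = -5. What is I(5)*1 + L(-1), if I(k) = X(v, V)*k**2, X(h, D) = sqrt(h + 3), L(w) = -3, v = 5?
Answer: -3 + 50*sqrt(2) ≈ 67.711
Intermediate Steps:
X(h, D) = sqrt(3 + h)
I(k) = 2*sqrt(2)*k**2 (I(k) = sqrt(3 + 5)*k**2 = sqrt(8)*k**2 = (2*sqrt(2))*k**2 = 2*sqrt(2)*k**2)
I(5)*1 + L(-1) = (2*sqrt(2)*5**2)*1 - 3 = (2*sqrt(2)*25)*1 - 3 = (50*sqrt(2))*1 - 3 = 50*sqrt(2) - 3 = -3 + 50*sqrt(2)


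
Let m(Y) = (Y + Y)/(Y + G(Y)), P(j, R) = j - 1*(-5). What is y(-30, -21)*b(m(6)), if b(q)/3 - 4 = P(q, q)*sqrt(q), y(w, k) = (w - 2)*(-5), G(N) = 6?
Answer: 4800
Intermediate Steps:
P(j, R) = 5 + j (P(j, R) = j + 5 = 5 + j)
y(w, k) = 10 - 5*w (y(w, k) = (-2 + w)*(-5) = 10 - 5*w)
m(Y) = 2*Y/(6 + Y) (m(Y) = (Y + Y)/(Y + 6) = (2*Y)/(6 + Y) = 2*Y/(6 + Y))
b(q) = 12 + 3*sqrt(q)*(5 + q) (b(q) = 12 + 3*((5 + q)*sqrt(q)) = 12 + 3*(sqrt(q)*(5 + q)) = 12 + 3*sqrt(q)*(5 + q))
y(-30, -21)*b(m(6)) = (10 - 5*(-30))*(12 + 3*sqrt(2*6/(6 + 6))*(5 + 2*6/(6 + 6))) = (10 + 150)*(12 + 3*sqrt(2*6/12)*(5 + 2*6/12)) = 160*(12 + 3*sqrt(2*6*(1/12))*(5 + 2*6*(1/12))) = 160*(12 + 3*sqrt(1)*(5 + 1)) = 160*(12 + 3*1*6) = 160*(12 + 18) = 160*30 = 4800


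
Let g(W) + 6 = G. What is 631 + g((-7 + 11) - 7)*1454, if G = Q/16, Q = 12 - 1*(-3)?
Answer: -53839/8 ≈ -6729.9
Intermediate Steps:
Q = 15 (Q = 12 + 3 = 15)
G = 15/16 ≈ 0.93750
g(W) = -81/16 (g(W) = -6 + 15/16 = -81/16)
631 + g((-7 + 11) - 7)*1454 = 631 - 81/16*1454 = 631 - 58887/8 = -53839/8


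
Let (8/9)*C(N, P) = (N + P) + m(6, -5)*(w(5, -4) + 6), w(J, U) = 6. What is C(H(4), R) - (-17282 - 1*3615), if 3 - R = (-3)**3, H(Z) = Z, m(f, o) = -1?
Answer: 83687/4 ≈ 20922.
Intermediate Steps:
R = 30 (R = 3 - 1*(-3)**3 = 3 - 1*(-27) = 3 + 27 = 30)
C(N, P) = -27/2 + 9*N/8 + 9*P/8 (C(N, P) = 9*((N + P) - (6 + 6))/8 = 9*((N + P) - 1*12)/8 = 9*((N + P) - 12)/8 = 9*(-12 + N + P)/8 = -27/2 + 9*N/8 + 9*P/8)
C(H(4), R) - (-17282 - 1*3615) = (-27/2 + (9/8)*4 + (9/8)*30) - (-17282 - 1*3615) = (-27/2 + 9/2 + 135/4) - (-17282 - 3615) = 99/4 - 1*(-20897) = 99/4 + 20897 = 83687/4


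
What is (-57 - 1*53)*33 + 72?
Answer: -3558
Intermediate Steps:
(-57 - 1*53)*33 + 72 = (-57 - 53)*33 + 72 = -110*33 + 72 = -3630 + 72 = -3558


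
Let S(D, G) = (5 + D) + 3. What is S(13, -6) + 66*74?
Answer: 4905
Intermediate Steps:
S(D, G) = 8 + D
S(13, -6) + 66*74 = (8 + 13) + 66*74 = 21 + 4884 = 4905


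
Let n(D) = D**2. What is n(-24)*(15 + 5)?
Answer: 11520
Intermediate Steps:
n(-24)*(15 + 5) = (-24)**2*(15 + 5) = 576*20 = 11520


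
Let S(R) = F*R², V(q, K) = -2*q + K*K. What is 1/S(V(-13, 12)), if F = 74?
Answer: 1/2138600 ≈ 4.6760e-7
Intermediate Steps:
V(q, K) = K² - 2*q (V(q, K) = -2*q + K² = K² - 2*q)
S(R) = 74*R²
1/S(V(-13, 12)) = 1/(74*(12² - 2*(-13))²) = 1/(74*(144 + 26)²) = 1/(74*170²) = 1/(74*28900) = 1/2138600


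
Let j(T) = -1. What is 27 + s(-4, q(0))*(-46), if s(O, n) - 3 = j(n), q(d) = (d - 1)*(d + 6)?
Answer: -65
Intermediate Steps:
q(d) = (-1 + d)*(6 + d)
s(O, n) = 2 (s(O, n) = 3 - 1 = 2)
27 + s(-4, q(0))*(-46) = 27 + 2*(-46) = 27 - 92 = -65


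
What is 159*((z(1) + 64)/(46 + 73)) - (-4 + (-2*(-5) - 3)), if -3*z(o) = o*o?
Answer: 9766/119 ≈ 82.067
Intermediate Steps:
z(o) = -o²/3 (z(o) = -o*o/3 = -o²/3)
159*((z(1) + 64)/(46 + 73)) - (-4 + (-2*(-5) - 3)) = 159*((-⅓*1² + 64)/(46 + 73)) - (-4 + (-2*(-5) - 3)) = 159*((-⅓*1 + 64)/119) - (-4 + (10 - 3)) = 159*((-⅓ + 64)*(1/119)) - (-4 + 7) = 159*((191/3)*(1/119)) - 1*3 = 159*(191/357) - 3 = 10123/119 - 3 = 9766/119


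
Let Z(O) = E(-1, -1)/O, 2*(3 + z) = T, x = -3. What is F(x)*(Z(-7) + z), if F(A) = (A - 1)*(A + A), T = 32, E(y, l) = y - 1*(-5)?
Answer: 2088/7 ≈ 298.29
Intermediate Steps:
E(y, l) = 5 + y (E(y, l) = y + 5 = 5 + y)
z = 13 (z = -3 + (½)*32 = -3 + 16 = 13)
F(A) = 2*A*(-1 + A) (F(A) = (-1 + A)*(2*A) = 2*A*(-1 + A))
Z(O) = 4/O (Z(O) = (5 - 1)/O = 4/O)
F(x)*(Z(-7) + z) = (2*(-3)*(-1 - 3))*(4/(-7) + 13) = (2*(-3)*(-4))*(4*(-⅐) + 13) = 24*(-4/7 + 13) = 24*(87/7) = 2088/7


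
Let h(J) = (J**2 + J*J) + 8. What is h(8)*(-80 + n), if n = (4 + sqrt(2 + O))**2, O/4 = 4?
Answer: -6256 + 3264*sqrt(2) ≈ -1640.0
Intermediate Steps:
O = 16 (O = 4*4 = 16)
h(J) = 8 + 2*J**2 (h(J) = (J**2 + J**2) + 8 = 2*J**2 + 8 = 8 + 2*J**2)
n = (4 + 3*sqrt(2))**2 (n = (4 + sqrt(2 + 16))**2 = (4 + sqrt(18))**2 = (4 + 3*sqrt(2))**2 ≈ 67.941)
h(8)*(-80 + n) = (8 + 2*8**2)*(-80 + (34 + 24*sqrt(2))) = (8 + 2*64)*(-46 + 24*sqrt(2)) = (8 + 128)*(-46 + 24*sqrt(2)) = 136*(-46 + 24*sqrt(2)) = -6256 + 3264*sqrt(2)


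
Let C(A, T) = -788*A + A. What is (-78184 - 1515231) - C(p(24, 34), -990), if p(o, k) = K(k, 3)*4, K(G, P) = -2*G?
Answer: -1807479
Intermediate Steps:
p(o, k) = -8*k (p(o, k) = -2*k*4 = -8*k)
C(A, T) = -787*A
(-78184 - 1515231) - C(p(24, 34), -990) = (-78184 - 1515231) - (-787)*(-8*34) = -1593415 - (-787)*(-272) = -1593415 - 1*214064 = -1593415 - 214064 = -1807479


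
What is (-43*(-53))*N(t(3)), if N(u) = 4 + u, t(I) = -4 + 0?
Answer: 0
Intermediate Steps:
t(I) = -4
(-43*(-53))*N(t(3)) = (-43*(-53))*(4 - 4) = 2279*0 = 0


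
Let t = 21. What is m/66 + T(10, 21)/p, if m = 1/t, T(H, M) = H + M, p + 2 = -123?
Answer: -42841/173250 ≈ -0.24728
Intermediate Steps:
p = -125 (p = -2 - 123 = -125)
m = 1/21 ≈ 0.047619
m/66 + T(10, 21)/p = (1/21)/66 + (10 + 21)/(-125) = (1/21)*(1/66) + 31*(-1/125) = 1/1386 - 31/125 = -42841/173250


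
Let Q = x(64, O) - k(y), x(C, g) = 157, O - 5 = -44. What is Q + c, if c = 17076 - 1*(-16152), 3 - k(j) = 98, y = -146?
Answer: 33480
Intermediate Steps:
O = -39 (O = 5 - 44 = -39)
k(j) = -95 (k(j) = 3 - 1*98 = 3 - 98 = -95)
c = 33228 (c = 17076 + 16152 = 33228)
Q = 252 (Q = 157 - 1*(-95) = 157 + 95 = 252)
Q + c = 252 + 33228 = 33480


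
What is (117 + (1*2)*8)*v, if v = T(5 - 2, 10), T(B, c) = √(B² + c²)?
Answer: 133*√109 ≈ 1388.6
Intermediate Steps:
v = √109 (v = √((5 - 2)² + 10²) = √(3² + 100) = √(9 + 100) = √109 ≈ 10.440)
(117 + (1*2)*8)*v = (117 + (1*2)*8)*√109 = (117 + 2*8)*√109 = (117 + 16)*√109 = 133*√109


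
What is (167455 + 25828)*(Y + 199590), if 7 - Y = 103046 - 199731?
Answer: 57266273806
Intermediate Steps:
Y = 96692 (Y = 7 - (103046 - 199731) = 7 - 1*(-96685) = 7 + 96685 = 96692)
(167455 + 25828)*(Y + 199590) = (167455 + 25828)*(96692 + 199590) = 193283*296282 = 57266273806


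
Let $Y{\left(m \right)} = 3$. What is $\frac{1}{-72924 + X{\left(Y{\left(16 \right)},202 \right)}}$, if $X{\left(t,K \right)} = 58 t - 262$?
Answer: $- \frac{1}{73012} \approx -1.3696 \cdot 10^{-5}$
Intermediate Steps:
$X{\left(t,K \right)} = -262 + 58 t$
$\frac{1}{-72924 + X{\left(Y{\left(16 \right)},202 \right)}} = \frac{1}{-72924 + \left(-262 + 58 \cdot 3\right)} = \frac{1}{-72924 + \left(-262 + 174\right)} = \frac{1}{-72924 - 88} = \frac{1}{-73012} = - \frac{1}{73012}$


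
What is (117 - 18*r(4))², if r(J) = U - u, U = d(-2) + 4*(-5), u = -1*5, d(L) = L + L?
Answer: 210681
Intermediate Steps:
d(L) = 2*L
u = -5
U = -24 (U = 2*(-2) + 4*(-5) = -4 - 20 = -24)
r(J) = -19 (r(J) = -24 - 1*(-5) = -24 + 5 = -19)
(117 - 18*r(4))² = (117 - 18*(-19))² = (117 + 342)² = 459² = 210681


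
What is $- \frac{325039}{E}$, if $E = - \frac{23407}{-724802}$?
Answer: $- \frac{235588917278}{23407} \approx -1.0065 \cdot 10^{7}$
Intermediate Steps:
$E = \frac{23407}{724802}$ ($E = - \frac{23407 \left(-1\right)}{724802} = \left(-1\right) \left(- \frac{23407}{724802}\right) = \frac{23407}{724802} \approx 0.032294$)
$- \frac{325039}{E} = - \frac{325039}{\frac{23407}{724802}} = \left(-325039\right) \frac{724802}{23407} = - \frac{235588917278}{23407}$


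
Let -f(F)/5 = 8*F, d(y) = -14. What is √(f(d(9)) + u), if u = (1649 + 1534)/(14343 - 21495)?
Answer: √198762871/596 ≈ 23.655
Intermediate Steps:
f(F) = -40*F
u = -1061/2384 (u = 3183/(-7152) = 3183*(-1/7152) = -1061/2384 ≈ -0.44505)
√(f(d(9)) + u) = √(-40*(-14) - 1061/2384) = √(560 - 1061/2384) = √(1333979/2384) = √198762871/596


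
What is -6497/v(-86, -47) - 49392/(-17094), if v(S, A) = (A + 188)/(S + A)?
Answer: 351854923/57387 ≈ 6131.3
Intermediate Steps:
v(S, A) = (188 + A)/(A + S)
-6497/v(-86, -47) - 49392/(-17094) = -6497*(-47 - 86)/(188 - 47) - 49392/(-17094) = -6497/(141/(-133)) - 49392*(-1/17094) = -6497/((-1/133*141)) + 1176/407 = -6497/(-141/133) + 1176/407 = -6497*(-133/141) + 1176/407 = 864101/141 + 1176/407 = 351854923/57387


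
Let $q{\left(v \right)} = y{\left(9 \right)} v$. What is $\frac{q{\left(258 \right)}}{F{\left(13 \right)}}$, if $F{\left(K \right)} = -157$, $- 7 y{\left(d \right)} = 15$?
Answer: $\frac{3870}{1099} \approx 3.5214$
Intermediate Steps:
$y{\left(d \right)} = - \frac{15}{7}$ ($y{\left(d \right)} = \left(- \frac{1}{7}\right) 15 = - \frac{15}{7}$)
$q{\left(v \right)} = - \frac{15 v}{7}$
$\frac{q{\left(258 \right)}}{F{\left(13 \right)}} = \frac{\left(- \frac{15}{7}\right) 258}{-157} = \left(- \frac{3870}{7}\right) \left(- \frac{1}{157}\right) = \frac{3870}{1099}$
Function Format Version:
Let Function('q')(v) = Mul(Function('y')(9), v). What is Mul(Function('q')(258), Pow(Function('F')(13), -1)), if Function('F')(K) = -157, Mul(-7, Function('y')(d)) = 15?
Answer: Rational(3870, 1099) ≈ 3.5214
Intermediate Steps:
Function('y')(d) = Rational(-15, 7) (Function('y')(d) = Mul(Rational(-1, 7), 15) = Rational(-15, 7))
Function('q')(v) = Mul(Rational(-15, 7), v)
Mul(Function('q')(258), Pow(Function('F')(13), -1)) = Mul(Mul(Rational(-15, 7), 258), Pow(-157, -1)) = Mul(Rational(-3870, 7), Rational(-1, 157)) = Rational(3870, 1099)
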